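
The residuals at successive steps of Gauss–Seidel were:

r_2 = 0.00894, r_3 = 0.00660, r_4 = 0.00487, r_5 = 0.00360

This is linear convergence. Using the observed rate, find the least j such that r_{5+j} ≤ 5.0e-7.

Rate ρ ≈ r_5/r_4 = 0.00360/0.00487 = 0.7392.
After j more steps, r_{5+j} ≈ 0.00360·ρ^j; need ρ^j ≤ 5.0e-7/0.00360 = 0.000138889.
j ≥ ln(0.000138889)/ln(0.7392) = -8.8818/-0.30219 = 29.391.
So 30 more iterations are needed.

30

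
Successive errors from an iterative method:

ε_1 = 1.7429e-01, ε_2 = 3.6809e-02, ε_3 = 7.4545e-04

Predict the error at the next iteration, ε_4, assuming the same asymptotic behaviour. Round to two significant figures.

4.2e-8

First estimate the order: p ≈ ln(ε_3/ε_2) / ln(ε_2/ε_1) = ln(7.4545e-04/3.6809e-02)/ln(3.6809e-02/1.7429e-01) = ln(0.0202518)/ln(0.211194) ≈ 2.5078.
Then ε_4 ≈ ε_3·(ε_3/ε_2)^p = 7.4545e-04·(0.0202518)^2.5078 = 7.4545e-04·5.66173e-05 ≈ 4.221e-08.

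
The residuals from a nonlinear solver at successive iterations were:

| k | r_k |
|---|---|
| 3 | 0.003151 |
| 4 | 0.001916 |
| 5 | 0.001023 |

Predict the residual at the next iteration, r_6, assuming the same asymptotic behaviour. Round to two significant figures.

First estimate the order: p ≈ ln(r_5/r_4) / ln(r_4/r_3) = ln(0.001023/0.001916)/ln(0.001916/0.003151) = ln(0.533925)/ln(0.608061) ≈ 1.2614.
Then r_6 ≈ r_5·(r_5/r_4)^p = 0.001023·(0.533925)^1.2614 = 0.001023·0.453152 ≈ 0.0004636.

4.6e-4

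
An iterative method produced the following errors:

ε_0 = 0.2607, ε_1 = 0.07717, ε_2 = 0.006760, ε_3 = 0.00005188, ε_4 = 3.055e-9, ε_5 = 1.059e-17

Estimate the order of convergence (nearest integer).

Consecutive ratios: ε_5/ε_4 = 1.059e-17/3.055e-9 = 3.46645e-09, ε_4/ε_3 = 3.055e-9/0.00005188 = 5.88859e-05.
p ≈ ln(3.46645e-09)/ln(5.88859e-05) = -19.4801/-9.7399 ≈ 2.00.
So the convergence is quadratic (order 2).

2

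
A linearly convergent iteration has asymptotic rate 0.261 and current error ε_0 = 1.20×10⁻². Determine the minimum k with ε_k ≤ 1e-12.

After k steps, ε_k ≈ 1.20×10⁻²·0.261^k.
Need 0.261^k ≤ 1e-12/1.20×10⁻² = 8.33333e-11.
k ≥ ln(8.33333e-11)/ln(0.261) = -23.2082/-1.34323 = 17.278.
Smallest integer k = 18.

18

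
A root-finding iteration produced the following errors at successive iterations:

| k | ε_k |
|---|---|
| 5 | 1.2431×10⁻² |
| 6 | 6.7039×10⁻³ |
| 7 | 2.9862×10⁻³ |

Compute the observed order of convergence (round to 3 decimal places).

p ≈ ln(ε_7/ε_6) / ln(ε_6/ε_5)
  = ln(2.9862×10⁻³/6.7039×10⁻³) / ln(6.7039×10⁻³/1.2431×10⁻²)
  = ln(0.445442) / ln(0.539289)
  = -0.808688 / -0.617504 ≈ 1.309608

1.310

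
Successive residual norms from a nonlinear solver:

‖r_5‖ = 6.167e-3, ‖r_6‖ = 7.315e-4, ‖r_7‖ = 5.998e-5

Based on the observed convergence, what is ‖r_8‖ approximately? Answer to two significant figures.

3.2e-6

First estimate the order: p ≈ ln(‖r_7‖/‖r_6‖) / ln(‖r_6‖/‖r_5‖) = ln(5.998e-5/7.315e-4)/ln(7.315e-4/6.167e-3) = ln(0.0819959)/ln(0.118615) ≈ 1.1732.
Then ‖r_8‖ ≈ ‖r_7‖·(‖r_7‖/‖r_6‖)^p = 5.998e-5·(0.0819959)^1.1732 = 5.998e-5·0.0531693 ≈ 3.189e-06.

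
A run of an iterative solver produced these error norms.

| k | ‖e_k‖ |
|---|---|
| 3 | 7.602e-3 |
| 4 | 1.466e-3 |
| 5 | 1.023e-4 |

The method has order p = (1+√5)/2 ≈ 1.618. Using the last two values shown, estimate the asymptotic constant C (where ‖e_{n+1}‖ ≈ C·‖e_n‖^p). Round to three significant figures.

3.94

C ≈ ‖e_5‖ / ‖e_4‖^1.618
  = 1.023e-4 / (1.466e-3)^1.618
  = 1.023e-4 / 2.59899e-05 ≈ 3.9361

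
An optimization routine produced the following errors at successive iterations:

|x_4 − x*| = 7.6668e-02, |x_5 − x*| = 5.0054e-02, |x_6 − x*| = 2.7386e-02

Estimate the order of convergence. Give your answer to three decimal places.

1.414

p ≈ ln(|x_6 − x*|/|x_5 − x*|) / ln(|x_5 − x*|/|x_4 − x*|)
  = ln(2.7386e-02/5.0054e-02) / ln(5.0054e-02/7.6668e-02)
  = ln(0.547129) / ln(0.652867)
  = -0.603071 / -0.426382 ≈ 1.414391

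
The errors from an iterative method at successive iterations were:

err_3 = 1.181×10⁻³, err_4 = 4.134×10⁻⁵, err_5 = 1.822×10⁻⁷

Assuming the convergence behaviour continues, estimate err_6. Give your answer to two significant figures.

2.8e-11

First estimate the order: p ≈ ln(err_5/err_4) / ln(err_4/err_3) = ln(1.822×10⁻⁷/4.134×10⁻⁵)/ln(4.134×10⁻⁵/1.181×10⁻³) = ln(0.00440735)/ln(0.0350042) ≈ 1.6181.
Then err_6 ≈ err_5·(err_5/err_4)^p = 1.822×10⁻⁷·(0.00440735)^1.6181 = 1.822×10⁻⁷·0.000154186 ≈ 2.809e-11.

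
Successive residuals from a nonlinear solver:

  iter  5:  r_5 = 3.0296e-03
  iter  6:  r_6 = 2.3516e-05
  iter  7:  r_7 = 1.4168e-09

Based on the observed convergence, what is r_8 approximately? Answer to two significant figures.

5.1e-18

First estimate the order: p ≈ ln(r_7/r_6) / ln(r_6/r_5) = ln(1.4168e-09/2.3516e-05)/ln(2.3516e-05/3.0296e-03) = ln(6.02483e-05)/ln(0.00776208) ≈ 2.0000.
Then r_8 ≈ r_7·(r_7/r_6)^p = 1.4168e-09·(6.02483e-05)^2.0000 = 1.4168e-09·3.62986e-09 ≈ 5.143e-18.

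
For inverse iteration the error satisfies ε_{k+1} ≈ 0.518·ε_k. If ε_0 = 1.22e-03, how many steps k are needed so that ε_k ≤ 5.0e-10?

23

After k steps, ε_k ≈ 1.22e-03·0.518^k.
Need 0.518^k ≤ 5.0e-10/1.22e-03 = 4.09836e-07.
k ≥ ln(4.09836e-07)/ln(0.518) = -14.7075/-0.65778 = 22.359.
Smallest integer k = 23.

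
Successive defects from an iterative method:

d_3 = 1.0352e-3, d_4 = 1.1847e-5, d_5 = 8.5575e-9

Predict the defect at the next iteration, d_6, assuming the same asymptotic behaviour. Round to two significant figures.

7.1e-14

First estimate the order: p ≈ ln(d_5/d_4) / ln(d_4/d_3) = ln(8.5575e-9/1.1847e-5)/ln(1.1847e-5/1.0352e-3) = ln(0.000722335)/ln(0.0114442) ≈ 1.6180.
Then d_6 ≈ d_5·(d_5/d_4)^p = 8.5575e-9·(0.000722335)^1.6180 = 8.5575e-9·8.26874e-06 ≈ 7.076e-14.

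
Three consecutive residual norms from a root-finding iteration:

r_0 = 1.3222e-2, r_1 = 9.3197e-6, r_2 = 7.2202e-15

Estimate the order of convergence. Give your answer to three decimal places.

2.891

p ≈ ln(r_2/r_1) / ln(r_1/r_0)
  = ln(7.2202e-15/9.3197e-6) / ln(9.3197e-6/1.3222e-2)
  = ln(7.74725e-10) / ln(0.000704863)
  = -20.978513 / -7.257507 ≈ 2.890595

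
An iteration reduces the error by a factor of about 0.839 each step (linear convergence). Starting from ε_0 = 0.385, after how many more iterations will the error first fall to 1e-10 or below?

126

After k steps, ε_k ≈ 0.385·0.839^k.
Need 0.839^k ≤ 1e-10/0.385 = 2.5974e-10.
k ≥ ln(2.5974e-10)/ln(0.839) = -22.0713/-0.17554 = 125.734.
Smallest integer k = 126.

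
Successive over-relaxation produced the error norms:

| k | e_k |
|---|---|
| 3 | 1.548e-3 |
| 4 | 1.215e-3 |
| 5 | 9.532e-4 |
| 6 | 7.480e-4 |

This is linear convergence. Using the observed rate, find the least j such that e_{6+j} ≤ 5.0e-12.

78

Rate ρ ≈ e_6/e_5 = 7.480e-4/9.532e-4 = 0.7847.
After j more steps, e_{6+j} ≈ 7.480e-4·ρ^j; need ρ^j ≤ 5.0e-12/7.480e-4 = 6.68449e-09.
j ≥ ln(6.68449e-09)/ln(0.7847) = -18.8235/-0.24245 = 77.639.
So 78 more iterations are needed.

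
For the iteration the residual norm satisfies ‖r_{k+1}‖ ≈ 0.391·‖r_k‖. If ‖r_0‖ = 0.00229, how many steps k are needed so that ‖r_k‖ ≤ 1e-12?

After k steps, ‖r_k‖ ≈ 0.00229·0.391^k.
Need 0.391^k ≤ 1e-12/0.00229 = 4.36681e-10.
k ≥ ln(4.36681e-10)/ln(0.391) = -21.5518/-0.93905 = 22.951.
Smallest integer k = 23.

23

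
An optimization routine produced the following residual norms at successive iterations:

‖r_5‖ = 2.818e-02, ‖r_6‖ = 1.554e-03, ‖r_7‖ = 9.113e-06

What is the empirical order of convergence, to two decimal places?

1.77

p ≈ ln(‖r_7‖/‖r_6‖) / ln(‖r_6‖/‖r_5‖)
  = ln(9.113e-06/1.554e-03) / ln(1.554e-03/2.818e-02)
  = ln(0.00586422) / ln(0.0551455)
  = -5.13889 / -2.89778 ≈ 1.77339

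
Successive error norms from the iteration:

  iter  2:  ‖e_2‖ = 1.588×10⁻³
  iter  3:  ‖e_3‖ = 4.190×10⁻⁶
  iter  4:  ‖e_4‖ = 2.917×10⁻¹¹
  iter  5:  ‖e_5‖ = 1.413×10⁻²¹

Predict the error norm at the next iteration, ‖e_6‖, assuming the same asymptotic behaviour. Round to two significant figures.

3.3e-42

First estimate the order: p ≈ ln(‖e_5‖/‖e_4‖) / ln(‖e_4‖/‖e_3‖) = ln(1.413×10⁻²¹/2.917×10⁻¹¹)/ln(2.917×10⁻¹¹/4.190×10⁻⁶) = ln(4.84402e-11)/ln(6.96181e-06) ≈ 2.0000.
Then ‖e_6‖ ≈ ‖e_5‖·(‖e_5‖/‖e_4‖)^p = 1.413×10⁻²¹·(4.84402e-11)^2.0000 = 1.413×10⁻²¹·2.34645e-21 ≈ 3.316e-42.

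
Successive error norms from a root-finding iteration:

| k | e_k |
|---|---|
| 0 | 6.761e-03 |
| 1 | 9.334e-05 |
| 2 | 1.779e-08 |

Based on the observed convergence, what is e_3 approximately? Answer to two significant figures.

6.5e-16

First estimate the order: p ≈ ln(e_2/e_1) / ln(e_1/e_0) = ln(1.779e-08/9.334e-05)/ln(9.334e-05/6.761e-03) = ln(0.000190594)/ln(0.0138057) ≈ 2.0000.
Then e_3 ≈ e_2·(e_2/e_1)^p = 1.779e-08·(0.000190594)^2.0000 = 1.779e-08·3.63261e-08 ≈ 6.462e-16.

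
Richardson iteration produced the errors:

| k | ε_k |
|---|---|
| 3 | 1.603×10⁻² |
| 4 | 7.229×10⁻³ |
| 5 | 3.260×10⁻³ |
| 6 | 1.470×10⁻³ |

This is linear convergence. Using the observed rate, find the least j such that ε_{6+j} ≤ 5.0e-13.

Rate ρ ≈ ε_6/ε_5 = 1.470×10⁻³/3.260×10⁻³ = 0.4509.
After j more steps, ε_{6+j} ≈ 1.470×10⁻³·ρ^j; need ρ^j ≤ 5.0e-13/1.470×10⁻³ = 3.40136e-10.
j ≥ ln(3.40136e-10)/ln(0.4509) = -21.8017/-0.79651 = 27.372.
So 28 more iterations are needed.

28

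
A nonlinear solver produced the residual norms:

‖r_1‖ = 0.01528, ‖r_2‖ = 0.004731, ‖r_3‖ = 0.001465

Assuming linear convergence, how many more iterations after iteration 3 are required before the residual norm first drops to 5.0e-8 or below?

9

Rate ρ ≈ ‖r_3‖/‖r_2‖ = 0.001465/0.004731 = 0.3097.
After j more steps, ‖r_{3+j}‖ ≈ 0.001465·ρ^j; need ρ^j ≤ 5.0e-8/0.001465 = 3.41297e-05.
j ≥ ln(3.41297e-05)/ln(0.3097) = -10.2853/-1.17215 = 8.775.
So 9 more iterations are needed.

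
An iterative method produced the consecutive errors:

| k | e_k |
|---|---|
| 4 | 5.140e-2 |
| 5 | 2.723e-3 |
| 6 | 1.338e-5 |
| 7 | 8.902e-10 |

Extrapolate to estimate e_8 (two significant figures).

2.5e-17

First estimate the order: p ≈ ln(e_7/e_6) / ln(e_6/e_5) = ln(8.902e-10/1.338e-5)/ln(1.338e-5/2.723e-3) = ln(6.65321e-05)/ln(0.0049137) ≈ 1.8093.
Then e_8 ≈ e_7·(e_7/e_6)^p = 8.902e-10·(6.65321e-05)^1.8093 = 8.902e-10·2.77083e-08 ≈ 2.467e-17.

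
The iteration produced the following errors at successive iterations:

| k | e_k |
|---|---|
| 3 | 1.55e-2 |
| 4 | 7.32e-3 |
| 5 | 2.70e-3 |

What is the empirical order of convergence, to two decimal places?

p ≈ ln(e_5/e_4) / ln(e_4/e_3)
  = ln(2.70e-3/7.32e-3) / ln(7.32e-3/1.55e-2)
  = ln(0.368852) / ln(0.472258)
  = -0.99736 / -0.75023 ≈ 1.32941

1.33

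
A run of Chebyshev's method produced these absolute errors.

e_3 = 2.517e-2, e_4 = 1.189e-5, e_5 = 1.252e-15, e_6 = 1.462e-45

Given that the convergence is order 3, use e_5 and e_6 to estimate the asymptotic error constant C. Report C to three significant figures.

C ≈ e_6 / e_5^3
  = 1.462e-45 / (1.252e-15)^3
  = 1.462e-45 / 1.96252e-45 ≈ 0.74496

0.745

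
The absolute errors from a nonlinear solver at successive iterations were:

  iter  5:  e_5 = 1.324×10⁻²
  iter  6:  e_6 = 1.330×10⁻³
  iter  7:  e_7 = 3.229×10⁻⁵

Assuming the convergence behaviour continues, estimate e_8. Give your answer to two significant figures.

First estimate the order: p ≈ ln(e_7/e_6) / ln(e_6/e_5) = ln(3.229×10⁻⁵/1.330×10⁻³)/ln(1.330×10⁻³/1.324×10⁻²) = ln(0.0242782)/ln(0.100453) ≈ 1.6180.
Then e_8 ≈ e_7·(e_7/e_6)^p = 3.229×10⁻⁵·(0.0242782)^1.6180 = 3.229×10⁻⁵·0.00243938 ≈ 7.877e-08.

7.9e-8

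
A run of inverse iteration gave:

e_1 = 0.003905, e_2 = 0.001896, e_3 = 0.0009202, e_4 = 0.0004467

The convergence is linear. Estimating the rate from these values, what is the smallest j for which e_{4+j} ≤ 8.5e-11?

22

Rate ρ ≈ e_4/e_3 = 0.0004467/0.0009202 = 0.4854.
After j more steps, e_{4+j} ≈ 0.0004467·ρ^j; need ρ^j ≤ 8.5e-11/0.0004467 = 1.90284e-07.
j ≥ ln(1.90284e-07)/ln(0.4854) = -15.4747/-0.72278 = 21.410.
So 22 more iterations are needed.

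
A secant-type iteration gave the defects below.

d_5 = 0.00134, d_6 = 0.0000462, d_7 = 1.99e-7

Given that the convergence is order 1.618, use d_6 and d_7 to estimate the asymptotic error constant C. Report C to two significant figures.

2.1

C ≈ d_7 / d_6^1.618
  = 1.99e-7 / (0.0000462)^1.618
  = 1.99e-7 / 9.6692e-08 ≈ 2.0581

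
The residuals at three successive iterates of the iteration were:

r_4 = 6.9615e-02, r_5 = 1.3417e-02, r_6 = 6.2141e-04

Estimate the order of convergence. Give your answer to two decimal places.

1.87

p ≈ ln(r_6/r_5) / ln(r_5/r_4)
  = ln(6.2141e-04/1.3417e-02) / ln(1.3417e-02/6.9615e-02)
  = ln(0.0463151) / ln(0.192731)
  = -3.07229 / -1.64646 ≈ 1.86600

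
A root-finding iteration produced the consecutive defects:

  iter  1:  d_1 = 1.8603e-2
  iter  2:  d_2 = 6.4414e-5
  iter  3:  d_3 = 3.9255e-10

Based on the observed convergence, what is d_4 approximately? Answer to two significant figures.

First estimate the order: p ≈ ln(d_3/d_2) / ln(d_2/d_1) = ln(3.9255e-10/6.4414e-5)/ln(6.4414e-5/1.8603e-2) = ln(6.09417e-06)/ln(0.00346256) ≈ 2.1194.
Then d_4 ≈ d_3·(d_3/d_2)^p = 3.9255e-10·(6.09417e-06)^2.1194 = 3.9255e-10·8.85417e-12 ≈ 3.476e-21.

3.5e-21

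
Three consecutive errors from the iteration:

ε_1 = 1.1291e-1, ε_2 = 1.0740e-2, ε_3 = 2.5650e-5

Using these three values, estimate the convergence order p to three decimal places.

2.566

p ≈ ln(ε_3/ε_2) / ln(ε_2/ε_1)
  = ln(2.5650e-5/1.0740e-2) / ln(1.0740e-2/1.1291e-1)
  = ln(0.00238827) / ln(0.09512)
  = -6.037186 / -2.352616 ≈ 2.566159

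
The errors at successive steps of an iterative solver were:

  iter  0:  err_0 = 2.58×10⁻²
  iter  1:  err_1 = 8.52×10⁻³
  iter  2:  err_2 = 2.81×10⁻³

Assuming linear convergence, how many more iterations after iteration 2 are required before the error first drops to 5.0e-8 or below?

Rate ρ ≈ err_2/err_1 = 2.81×10⁻³/8.52×10⁻³ = 0.3298.
After j more steps, err_{2+j} ≈ 2.81×10⁻³·ρ^j; need ρ^j ≤ 5.0e-8/2.81×10⁻³ = 1.77936e-05.
j ≥ ln(1.77936e-05)/ln(0.3298) = -10.9367/-1.10927 = 9.859.
So 10 more iterations are needed.

10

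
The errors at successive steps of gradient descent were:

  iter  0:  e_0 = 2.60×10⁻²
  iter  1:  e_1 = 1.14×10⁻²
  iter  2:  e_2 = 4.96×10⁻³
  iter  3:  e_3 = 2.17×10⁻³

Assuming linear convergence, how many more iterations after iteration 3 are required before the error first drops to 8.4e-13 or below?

27

Rate ρ ≈ e_3/e_2 = 2.17×10⁻³/4.96×10⁻³ = 0.4375.
After j more steps, e_{3+j} ≈ 2.17×10⁻³·ρ^j; need ρ^j ≤ 8.4e-13/2.17×10⁻³ = 3.87097e-10.
j ≥ ln(3.87097e-10)/ln(0.4375) = -21.6723/-0.82668 = 26.216.
So 27 more iterations are needed.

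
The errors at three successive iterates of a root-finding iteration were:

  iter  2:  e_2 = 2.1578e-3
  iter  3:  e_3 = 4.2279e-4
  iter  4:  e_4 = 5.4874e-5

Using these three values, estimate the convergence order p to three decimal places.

1.253

p ≈ ln(e_4/e_3) / ln(e_3/e_2)
  = ln(5.4874e-5/4.2279e-4) / ln(4.2279e-4/2.1578e-3)
  = ln(0.12979) / ln(0.195936)
  = -2.041838 / -1.629967 ≈ 1.252687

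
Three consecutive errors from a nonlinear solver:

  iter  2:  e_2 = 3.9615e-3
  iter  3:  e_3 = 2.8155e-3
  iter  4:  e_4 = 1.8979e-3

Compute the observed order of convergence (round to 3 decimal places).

1.155

p ≈ ln(e_4/e_3) / ln(e_3/e_2)
  = ln(1.8979e-3/2.8155e-3) / ln(2.8155e-3/3.9615e-3)
  = ln(0.67409) / ln(0.710716)
  = -0.394392 / -0.341482 ≈ 1.154942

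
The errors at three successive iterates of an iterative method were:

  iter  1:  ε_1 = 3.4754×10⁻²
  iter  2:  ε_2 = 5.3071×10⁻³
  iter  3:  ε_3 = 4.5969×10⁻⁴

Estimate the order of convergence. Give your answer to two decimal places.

p ≈ ln(ε_3/ε_2) / ln(ε_2/ε_1)
  = ln(4.5969×10⁻⁴/5.3071×10⁻³) / ln(5.3071×10⁻³/3.4754×10⁻²)
  = ln(0.0866179) / ln(0.152705)
  = -2.44625 / -1.87925 ≈ 1.30172

1.30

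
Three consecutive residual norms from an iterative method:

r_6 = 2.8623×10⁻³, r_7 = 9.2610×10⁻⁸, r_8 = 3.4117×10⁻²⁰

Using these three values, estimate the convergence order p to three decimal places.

2.769

p ≈ ln(r_8/r_7) / ln(r_7/r_6)
  = ln(3.4117×10⁻²⁰/9.2610×10⁻⁸) / ln(9.2610×10⁻⁸/2.8623×10⁻³)
  = ln(3.68394e-13) / ln(3.23551e-05)
  = -28.629623 / -10.338739 ≈ 2.769160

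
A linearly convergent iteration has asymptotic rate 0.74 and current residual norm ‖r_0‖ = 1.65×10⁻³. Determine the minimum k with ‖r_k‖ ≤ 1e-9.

After k steps, ‖r_k‖ ≈ 1.65×10⁻³·0.74^k.
Need 0.74^k ≤ 1e-9/1.65×10⁻³ = 6.06061e-07.
k ≥ ln(6.06061e-07)/ln(0.74) = -14.3163/-0.30111 = 47.545.
Smallest integer k = 48.

48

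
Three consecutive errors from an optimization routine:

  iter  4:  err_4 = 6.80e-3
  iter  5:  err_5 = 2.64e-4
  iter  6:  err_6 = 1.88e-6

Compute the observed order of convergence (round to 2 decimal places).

1.52

p ≈ ln(err_6/err_5) / ln(err_5/err_4)
  = ln(1.88e-6/2.64e-4) / ln(2.64e-4/6.80e-3)
  = ln(0.00712121) / ln(0.0388235)
  = -4.94468 / -3.24873 ≈ 1.52203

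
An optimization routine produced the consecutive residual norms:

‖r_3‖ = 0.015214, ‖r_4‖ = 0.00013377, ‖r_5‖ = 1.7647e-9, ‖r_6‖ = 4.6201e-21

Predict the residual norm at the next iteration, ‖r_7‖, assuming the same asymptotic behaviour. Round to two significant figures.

First estimate the order: p ≈ ln(‖r_6‖/‖r_5‖) / ln(‖r_5‖/‖r_4‖) = ln(4.6201e-21/1.7647e-9)/ln(1.7647e-9/0.00013377) = ln(2.61807e-12)/ln(1.3192e-05) ≈ 2.3735.
Then ‖r_7‖ ≈ ‖r_6‖·(‖r_6‖/‖r_5‖)^p = 4.6201e-21·(2.61807e-12)^2.3735 = 4.6201e-21·3.23652e-28 ≈ 1.495e-48.

1.5e-48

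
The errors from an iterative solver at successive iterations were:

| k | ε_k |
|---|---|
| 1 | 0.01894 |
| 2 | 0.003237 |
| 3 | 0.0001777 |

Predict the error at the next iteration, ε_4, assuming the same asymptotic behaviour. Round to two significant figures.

First estimate the order: p ≈ ln(ε_3/ε_2) / ln(ε_2/ε_1) = ln(0.0001777/0.003237)/ln(0.003237/0.01894) = ln(0.0548965)/ln(0.170908) ≈ 1.6428.
Then ε_4 ≈ ε_3·(ε_3/ε_2)^p = 0.0001777·(0.0548965)^1.6428 = 0.0001777·0.00849814 ≈ 1.51e-06.

1.5e-6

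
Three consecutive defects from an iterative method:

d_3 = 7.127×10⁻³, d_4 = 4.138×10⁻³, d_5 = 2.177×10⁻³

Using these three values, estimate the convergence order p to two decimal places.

1.18

p ≈ ln(d_5/d_4) / ln(d_4/d_3)
  = ln(2.177×10⁻³/4.138×10⁻³) / ln(4.138×10⁻³/7.127×10⁻³)
  = ln(0.5261) / ln(0.580609)
  = -0.64226 / -0.54368 ≈ 1.18132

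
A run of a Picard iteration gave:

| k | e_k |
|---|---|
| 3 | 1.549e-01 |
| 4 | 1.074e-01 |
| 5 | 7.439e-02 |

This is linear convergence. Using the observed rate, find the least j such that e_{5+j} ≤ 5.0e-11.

58

Rate ρ ≈ e_5/e_4 = 7.439e-02/1.074e-01 = 0.6926.
After j more steps, e_{5+j} ≈ 7.439e-02·ρ^j; need ρ^j ≤ 5.0e-11/7.439e-02 = 6.72133e-10.
j ≥ ln(6.72133e-10)/ln(0.6926) = -21.1206/-0.36730 = 57.502.
So 58 more iterations are needed.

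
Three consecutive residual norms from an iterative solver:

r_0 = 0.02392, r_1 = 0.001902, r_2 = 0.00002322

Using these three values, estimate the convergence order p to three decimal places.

1.740

p ≈ ln(r_2/r_1) / ln(r_1/r_0)
  = ln(0.00002322/0.001902) / ln(0.001902/0.02392)
  = ln(0.0122082) / ln(0.0795151)
  = -4.405647 / -2.531808 ≈ 1.740119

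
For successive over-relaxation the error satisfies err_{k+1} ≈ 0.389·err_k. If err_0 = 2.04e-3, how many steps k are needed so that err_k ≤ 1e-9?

16

After k steps, err_k ≈ 2.04e-3·0.389^k.
Need 0.389^k ≤ 1e-9/2.04e-3 = 4.90196e-07.
k ≥ ln(4.90196e-07)/ln(0.389) = -14.5285/-0.94418 = 15.387.
Smallest integer k = 16.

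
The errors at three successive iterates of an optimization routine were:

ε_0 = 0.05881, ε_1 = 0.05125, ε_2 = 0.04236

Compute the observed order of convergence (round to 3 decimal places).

1.385

p ≈ ln(ε_2/ε_1) / ln(ε_1/ε_0)
  = ln(0.04236/0.05125) / ln(0.05125/0.05881)
  = ln(0.826537) / ln(0.87145)
  = -0.190511 / -0.137597 ≈ 1.384558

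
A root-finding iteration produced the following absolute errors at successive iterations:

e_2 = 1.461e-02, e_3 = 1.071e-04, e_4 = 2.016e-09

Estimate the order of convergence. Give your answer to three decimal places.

p ≈ ln(e_4/e_3) / ln(e_3/e_2)
  = ln(2.016e-09/1.071e-04) / ln(1.071e-04/1.461e-02)
  = ln(1.88235e-05) / ln(0.0073306)
  = -10.880404 / -4.915698 ≈ 2.213400

2.213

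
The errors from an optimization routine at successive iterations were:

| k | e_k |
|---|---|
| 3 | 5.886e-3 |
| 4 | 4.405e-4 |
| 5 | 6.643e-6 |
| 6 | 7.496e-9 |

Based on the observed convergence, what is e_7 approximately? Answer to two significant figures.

1.3e-13

First estimate the order: p ≈ ln(e_6/e_5) / ln(e_5/e_4) = ln(7.496e-9/6.643e-6)/ln(6.643e-6/4.405e-4) = ln(0.00112841)/ln(0.0150806) ≈ 1.6181.
Then e_7 ≈ e_6·(e_6/e_5)^p = 7.496e-9·(0.00112841)^1.6181 = 7.496e-9·1.70058e-05 ≈ 1.275e-13.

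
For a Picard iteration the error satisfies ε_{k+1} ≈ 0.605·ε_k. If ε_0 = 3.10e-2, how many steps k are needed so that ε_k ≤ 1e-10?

After k steps, ε_k ≈ 3.10e-2·0.605^k.
Need 0.605^k ≤ 1e-10/3.10e-2 = 3.22581e-09.
k ≥ ln(3.22581e-09)/ln(0.605) = -19.5521/-0.50253 = 38.907.
Smallest integer k = 39.

39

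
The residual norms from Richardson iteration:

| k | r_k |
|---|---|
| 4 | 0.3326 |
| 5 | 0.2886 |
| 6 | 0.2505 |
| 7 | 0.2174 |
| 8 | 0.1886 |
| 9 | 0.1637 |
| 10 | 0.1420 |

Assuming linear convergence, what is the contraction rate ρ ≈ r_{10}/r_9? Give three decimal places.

ρ ≈ r_{10}/r_9 = 0.1420/0.1637 = 0.86744

0.867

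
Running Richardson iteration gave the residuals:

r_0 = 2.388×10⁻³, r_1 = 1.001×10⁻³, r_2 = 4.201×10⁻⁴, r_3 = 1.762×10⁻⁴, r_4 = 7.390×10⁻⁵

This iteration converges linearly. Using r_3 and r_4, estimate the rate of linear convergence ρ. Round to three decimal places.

ρ ≈ r_4/r_3 = 7.390×10⁻⁵/1.762×10⁻⁴ = 0.41941

0.419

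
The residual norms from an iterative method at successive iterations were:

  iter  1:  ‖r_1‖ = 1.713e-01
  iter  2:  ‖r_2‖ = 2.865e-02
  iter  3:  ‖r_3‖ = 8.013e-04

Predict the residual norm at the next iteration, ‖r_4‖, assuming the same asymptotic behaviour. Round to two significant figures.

6.3e-7

First estimate the order: p ≈ ln(‖r_3‖/‖r_2‖) / ln(‖r_2‖/‖r_1‖) = ln(8.013e-04/2.865e-02)/ln(2.865e-02/1.713e-01) = ln(0.0279686)/ln(0.16725) ≈ 2.0001.
Then ‖r_4‖ ≈ ‖r_3‖·(‖r_3‖/‖r_2‖)^p = 8.013e-04·(0.0279686)^2.0001 = 8.013e-04·0.000781963 ≈ 6.266e-07.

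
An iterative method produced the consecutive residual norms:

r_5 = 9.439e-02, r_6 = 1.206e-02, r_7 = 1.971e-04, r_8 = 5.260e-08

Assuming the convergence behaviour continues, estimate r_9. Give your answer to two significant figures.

3.7e-15

First estimate the order: p ≈ ln(r_8/r_7) / ln(r_7/r_6) = ln(5.260e-08/1.971e-04)/ln(1.971e-04/1.206e-02) = ln(0.00026687)/ln(0.0163433) ≈ 2.0002.
Then r_9 ≈ r_8·(r_8/r_7)^p = 5.260e-08·(0.00026687)^2.0002 = 5.260e-08·7.11025e-08 ≈ 3.74e-15.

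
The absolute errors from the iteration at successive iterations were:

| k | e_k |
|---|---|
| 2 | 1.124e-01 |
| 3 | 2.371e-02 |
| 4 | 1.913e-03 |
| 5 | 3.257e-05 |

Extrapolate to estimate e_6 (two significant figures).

First estimate the order: p ≈ ln(e_5/e_4) / ln(e_4/e_3) = ln(3.257e-05/1.913e-03)/ln(1.913e-03/2.371e-02) = ln(0.0170256)/ln(0.0806833) ≈ 1.6181.
Then e_6 ≈ e_5·(e_5/e_4)^p = 3.257e-05·(0.0170256)^1.6181 = 3.257e-05·0.00137324 ≈ 4.473e-08.

4.5e-8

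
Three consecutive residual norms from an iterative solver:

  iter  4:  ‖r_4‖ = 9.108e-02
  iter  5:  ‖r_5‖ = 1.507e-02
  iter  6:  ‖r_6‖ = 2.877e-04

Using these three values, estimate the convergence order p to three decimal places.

2.200

p ≈ ln(‖r_6‖/‖r_5‖) / ln(‖r_5‖/‖r_4‖)
  = ln(2.877e-04/1.507e-02) / ln(1.507e-02/9.108e-02)
  = ln(0.0190909) / ln(0.165459)
  = -3.958543 / -1.799032 ≈ 2.200374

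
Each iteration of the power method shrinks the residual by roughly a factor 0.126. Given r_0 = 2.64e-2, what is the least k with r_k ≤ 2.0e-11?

After k steps, r_k ≈ 2.64e-2·0.126^k.
Need 0.126^k ≤ 2.0e-11/2.64e-2 = 7.57576e-10.
k ≥ ln(7.57576e-10)/ln(0.126) = -21.0009/-2.07147 = 10.138.
Smallest integer k = 11.

11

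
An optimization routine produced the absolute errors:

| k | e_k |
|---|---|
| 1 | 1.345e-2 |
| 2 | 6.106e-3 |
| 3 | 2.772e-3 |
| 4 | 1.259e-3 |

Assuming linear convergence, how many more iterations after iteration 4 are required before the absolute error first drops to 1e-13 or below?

Rate ρ ≈ e_4/e_3 = 1.259e-3/2.772e-3 = 0.4542.
After j more steps, e_{4+j} ≈ 1.259e-3·ρ^j; need ρ^j ≤ 1e-13/1.259e-3 = 7.94281e-11.
j ≥ ln(7.94281e-11)/ln(0.4542) = -23.2562/-0.78922 = 29.467.
So 30 more iterations are needed.

30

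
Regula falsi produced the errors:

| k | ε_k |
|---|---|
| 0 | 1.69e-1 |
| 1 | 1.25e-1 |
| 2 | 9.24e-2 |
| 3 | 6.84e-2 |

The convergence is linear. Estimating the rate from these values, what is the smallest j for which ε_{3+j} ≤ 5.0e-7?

40

Rate ρ ≈ ε_3/ε_2 = 6.84e-2/9.24e-2 = 0.7403.
After j more steps, ε_{3+j} ≈ 6.84e-2·ρ^j; need ρ^j ≤ 5.0e-7/6.84e-2 = 7.30994e-06.
j ≥ ln(7.30994e-06)/ln(0.7403) = -11.8263/-0.30070 = 39.329.
So 40 more iterations are needed.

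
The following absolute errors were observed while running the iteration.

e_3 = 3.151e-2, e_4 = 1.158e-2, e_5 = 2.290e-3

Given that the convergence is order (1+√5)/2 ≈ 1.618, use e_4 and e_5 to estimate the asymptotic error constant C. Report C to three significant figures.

C ≈ e_5 / e_4^1.618
  = 2.290e-3 / (1.158e-2)^1.618
  = 2.290e-3 / 0.000736343 ≈ 3.11

3.11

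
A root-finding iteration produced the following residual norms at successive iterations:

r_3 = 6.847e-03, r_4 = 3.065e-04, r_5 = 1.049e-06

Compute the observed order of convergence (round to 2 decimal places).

p ≈ ln(r_5/r_4) / ln(r_4/r_3)
  = ln(1.049e-06/3.065e-04) / ln(3.065e-04/6.847e-03)
  = ln(0.00342251) / ln(0.0447641)
  = -5.67738 / -3.10635 ≈ 1.82767

1.83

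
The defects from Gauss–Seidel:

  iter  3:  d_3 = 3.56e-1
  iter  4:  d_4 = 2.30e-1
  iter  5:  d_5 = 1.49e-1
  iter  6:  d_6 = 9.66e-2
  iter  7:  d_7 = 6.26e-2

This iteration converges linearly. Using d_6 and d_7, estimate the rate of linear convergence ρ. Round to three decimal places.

0.648

ρ ≈ d_7/d_6 = 6.26e-2/9.66e-2 = 0.64803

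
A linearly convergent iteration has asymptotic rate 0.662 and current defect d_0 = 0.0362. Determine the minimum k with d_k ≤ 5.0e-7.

After k steps, d_k ≈ 0.0362·0.662^k.
Need 0.662^k ≤ 5.0e-7/0.0362 = 1.38122e-05.
k ≥ ln(1.38122e-05)/ln(0.662) = -11.1900/-0.41249 = 27.128.
Smallest integer k = 28.

28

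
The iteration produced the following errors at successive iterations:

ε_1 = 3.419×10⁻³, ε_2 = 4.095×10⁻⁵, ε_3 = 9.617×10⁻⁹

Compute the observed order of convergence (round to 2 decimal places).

p ≈ ln(ε_3/ε_2) / ln(ε_2/ε_1)
  = ln(9.617×10⁻⁹/4.095×10⁻⁵) / ln(4.095×10⁻⁵/3.419×10⁻³)
  = ln(0.000234847) / ln(0.0119772)
  = -8.35658 / -4.42475 ≈ 1.88860

1.89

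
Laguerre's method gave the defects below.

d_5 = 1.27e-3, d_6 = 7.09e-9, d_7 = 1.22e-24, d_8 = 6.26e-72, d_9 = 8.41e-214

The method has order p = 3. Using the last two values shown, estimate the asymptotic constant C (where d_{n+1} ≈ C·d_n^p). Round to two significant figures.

3.4

C ≈ d_9 / d_8^3
  = 8.41e-214 / (6.26e-72)^3
  = 8.41e-214 / 2.45314e-214 ≈ 3.4283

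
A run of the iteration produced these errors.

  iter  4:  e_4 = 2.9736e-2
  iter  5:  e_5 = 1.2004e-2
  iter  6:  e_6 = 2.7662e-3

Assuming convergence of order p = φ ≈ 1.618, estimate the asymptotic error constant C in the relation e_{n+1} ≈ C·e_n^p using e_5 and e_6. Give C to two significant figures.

3.5

C ≈ e_6 / e_5^1.618
  = 2.7662e-3 / (1.2004e-2)^1.618
  = 2.7662e-3 / 0.000780458 ≈ 3.5443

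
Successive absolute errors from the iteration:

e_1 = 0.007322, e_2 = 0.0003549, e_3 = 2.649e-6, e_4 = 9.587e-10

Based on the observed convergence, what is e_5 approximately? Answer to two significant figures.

First estimate the order: p ≈ ln(e_4/e_3) / ln(e_3/e_2) = ln(9.587e-10/2.649e-6)/ln(2.649e-6/0.0003549) = ln(0.00036191)/ln(0.00746407) ≈ 1.6179.
Then e_5 ≈ e_4·(e_4/e_3)^p = 9.587e-10·(0.00036191)^1.6179 = 9.587e-10·2.70495e-06 ≈ 2.593e-15.

2.6e-15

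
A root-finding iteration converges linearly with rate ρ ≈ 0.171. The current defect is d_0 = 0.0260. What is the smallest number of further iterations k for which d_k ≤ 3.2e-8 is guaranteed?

8

After k steps, d_k ≈ 0.0260·0.171^k.
Need 0.171^k ≤ 3.2e-8/0.0260 = 1.23077e-06.
k ≥ ln(1.23077e-06)/ln(0.171) = -13.6079/-1.76609 = 7.705.
Smallest integer k = 8.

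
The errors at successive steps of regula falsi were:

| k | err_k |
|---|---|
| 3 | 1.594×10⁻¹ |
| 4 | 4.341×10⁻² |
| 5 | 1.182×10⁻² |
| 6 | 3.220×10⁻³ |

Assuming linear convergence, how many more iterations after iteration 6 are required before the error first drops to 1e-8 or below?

Rate ρ ≈ err_6/err_5 = 3.220×10⁻³/1.182×10⁻² = 0.2724.
After j more steps, err_{6+j} ≈ 3.220×10⁻³·ρ^j; need ρ^j ≤ 1e-8/3.220×10⁻³ = 3.10559e-06.
j ≥ ln(3.10559e-06)/ln(0.2724) = -12.6823/-1.30048 = 9.752.
So 10 more iterations are needed.

10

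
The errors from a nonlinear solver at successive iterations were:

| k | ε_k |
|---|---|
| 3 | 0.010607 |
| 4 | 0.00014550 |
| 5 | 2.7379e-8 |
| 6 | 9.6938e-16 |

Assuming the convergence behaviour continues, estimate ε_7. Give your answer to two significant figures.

First estimate the order: p ≈ ln(ε_6/ε_5) / ln(ε_5/ε_4) = ln(9.6938e-16/2.7379e-8)/ln(2.7379e-8/0.00014550) = ln(3.5406e-08)/ln(0.000188172) ≈ 2.0000.
Then ε_7 ≈ ε_6·(ε_6/ε_5)^p = 9.6938e-16·(3.5406e-08)^2.0000 = 9.6938e-16·1.25358e-15 ≈ 1.215e-30.

1.2e-30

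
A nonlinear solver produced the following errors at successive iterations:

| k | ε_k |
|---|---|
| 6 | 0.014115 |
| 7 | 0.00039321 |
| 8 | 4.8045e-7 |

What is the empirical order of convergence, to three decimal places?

1.873

p ≈ ln(ε_8/ε_7) / ln(ε_7/ε_6)
  = ln(4.8045e-7/0.00039321) / ln(0.00039321/0.014115)
  = ln(0.00122187) / ln(0.0278576)
  = -6.707373 / -3.580649 ≈ 1.873228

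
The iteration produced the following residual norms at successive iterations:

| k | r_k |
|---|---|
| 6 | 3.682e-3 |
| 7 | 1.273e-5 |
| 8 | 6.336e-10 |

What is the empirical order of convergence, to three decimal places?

1.748

p ≈ ln(r_8/r_7) / ln(r_7/r_6)
  = ln(6.336e-10/1.273e-5) / ln(1.273e-5/3.682e-3)
  = ln(4.97722e-05) / ln(0.00345736)
  = -9.908054 / -5.667250 ≈ 1.748300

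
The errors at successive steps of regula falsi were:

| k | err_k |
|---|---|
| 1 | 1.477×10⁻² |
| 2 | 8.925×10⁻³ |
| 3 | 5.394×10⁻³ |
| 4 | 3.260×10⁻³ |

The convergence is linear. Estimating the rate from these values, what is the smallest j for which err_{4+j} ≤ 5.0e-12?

Rate ρ ≈ err_4/err_3 = 3.260×10⁻³/5.394×10⁻³ = 0.6044.
After j more steps, err_{4+j} ≈ 3.260×10⁻³·ρ^j; need ρ^j ≤ 5.0e-12/3.260×10⁻³ = 1.53374e-09.
j ≥ ln(1.53374e-09)/ln(0.6044) = -20.2956/-0.50352 = 40.307.
So 41 more iterations are needed.

41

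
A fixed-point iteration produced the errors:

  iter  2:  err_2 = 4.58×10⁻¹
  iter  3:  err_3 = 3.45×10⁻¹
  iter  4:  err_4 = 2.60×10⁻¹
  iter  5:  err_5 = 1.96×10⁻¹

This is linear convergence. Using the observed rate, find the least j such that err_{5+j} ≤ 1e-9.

68

Rate ρ ≈ err_5/err_4 = 1.96×10⁻¹/2.60×10⁻¹ = 0.7538.
After j more steps, err_{5+j} ≈ 1.96×10⁻¹·ρ^j; need ρ^j ≤ 1e-9/1.96×10⁻¹ = 5.10204e-09.
j ≥ ln(5.10204e-09)/ln(0.7538) = -19.0936/-0.28263 = 67.557.
So 68 more iterations are needed.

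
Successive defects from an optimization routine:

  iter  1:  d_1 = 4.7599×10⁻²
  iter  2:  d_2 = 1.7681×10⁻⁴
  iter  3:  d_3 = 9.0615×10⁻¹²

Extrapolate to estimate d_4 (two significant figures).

First estimate the order: p ≈ ln(d_3/d_2) / ln(d_2/d_1) = ln(9.0615×10⁻¹²/1.7681×10⁻⁴)/ln(1.7681×10⁻⁴/4.7599×10⁻²) = ln(5.12499e-08)/ln(0.00371457) ≈ 3.0000.
Then d_4 ≈ d_3·(d_3/d_2)^p = 9.0615×10⁻¹²·(5.12499e-08)^3.0000 = 9.0615×10⁻¹²·1.34611e-22 ≈ 1.22e-33.

1.2e-33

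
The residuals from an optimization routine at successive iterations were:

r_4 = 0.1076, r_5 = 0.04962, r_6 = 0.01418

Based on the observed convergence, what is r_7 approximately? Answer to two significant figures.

First estimate the order: p ≈ ln(r_6/r_5) / ln(r_5/r_4) = ln(0.01418/0.04962)/ln(0.04962/0.1076) = ln(0.285772)/ln(0.461152) ≈ 1.6182.
Then r_7 ≈ r_6·(r_6/r_5)^p = 0.01418·(0.285772)^1.6182 = 0.01418·0.131744 ≈ 0.001868.

1.9e-3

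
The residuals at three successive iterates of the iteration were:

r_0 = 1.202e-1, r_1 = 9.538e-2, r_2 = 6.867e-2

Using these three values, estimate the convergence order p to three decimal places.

1.421

p ≈ ln(r_2/r_1) / ln(r_1/r_0)
  = ln(6.867e-2/9.538e-2) / ln(9.538e-2/1.202e-1)
  = ln(0.719962) / ln(0.793511)
  = -0.328557 / -0.231288 ≈ 1.420554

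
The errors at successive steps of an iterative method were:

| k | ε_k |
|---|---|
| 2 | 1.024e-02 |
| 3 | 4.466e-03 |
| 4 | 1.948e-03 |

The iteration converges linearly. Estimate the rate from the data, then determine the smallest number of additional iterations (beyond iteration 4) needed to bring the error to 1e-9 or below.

Rate ρ ≈ ε_4/ε_3 = 1.948e-03/4.466e-03 = 0.4362.
After j more steps, ε_{4+j} ≈ 1.948e-03·ρ^j; need ρ^j ≤ 1e-9/1.948e-03 = 5.13347e-07.
j ≥ ln(5.13347e-07)/ln(0.4362) = -14.4823/-0.82965 = 17.456.
So 18 more iterations are needed.

18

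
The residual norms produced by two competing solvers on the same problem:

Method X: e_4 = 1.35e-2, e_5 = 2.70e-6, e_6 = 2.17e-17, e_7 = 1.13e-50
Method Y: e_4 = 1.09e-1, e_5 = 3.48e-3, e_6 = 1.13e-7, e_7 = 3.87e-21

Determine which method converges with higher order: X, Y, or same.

same

Method X: p ≈ ln(1.13e-50/2.17e-17)/ln(2.17e-17/2.70e-6) ≈ 3.00.
Method Y: p ≈ ln(3.87e-21/1.13e-7)/ln(1.13e-7/3.48e-3) ≈ 3.00.
Both orders ≈ 3.0 — effectively the same.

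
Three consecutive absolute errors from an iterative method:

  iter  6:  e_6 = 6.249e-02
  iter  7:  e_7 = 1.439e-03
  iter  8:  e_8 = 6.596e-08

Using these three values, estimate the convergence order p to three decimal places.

2.649

p ≈ ln(e_8/e_7) / ln(e_7/e_6)
  = ln(6.596e-08/1.439e-03) / ln(1.439e-03/6.249e-02)
  = ln(4.58374e-05) / ln(0.0230277)
  = -9.990410 / -3.771057 ≈ 2.649233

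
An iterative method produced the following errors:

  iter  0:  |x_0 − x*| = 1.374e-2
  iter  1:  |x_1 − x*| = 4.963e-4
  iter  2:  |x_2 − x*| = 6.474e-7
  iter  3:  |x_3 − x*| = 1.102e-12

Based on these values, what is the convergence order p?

2

Consecutive ratios: |x_3 − x*|/|x_2 − x*| = 1.102e-12/6.474e-7 = 1.70219e-06, |x_2 − x*|/|x_1 − x*| = 6.474e-7/4.963e-4 = 0.00130445.
p ≈ ln(1.70219e-06)/ln(0.00130445) = -13.2836/-6.6420 ≈ 2.00.
So the convergence is quadratic (order 2).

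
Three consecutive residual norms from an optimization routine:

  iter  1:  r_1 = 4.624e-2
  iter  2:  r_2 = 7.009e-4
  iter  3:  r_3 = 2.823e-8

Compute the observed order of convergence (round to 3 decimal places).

2.416

p ≈ ln(r_3/r_2) / ln(r_2/r_1)
  = ln(2.823e-8/7.009e-4) / ln(7.009e-4/4.624e-2)
  = ln(4.02768e-05) / ln(0.0151579)
  = -10.119735 / -4.189233 ≈ 2.415653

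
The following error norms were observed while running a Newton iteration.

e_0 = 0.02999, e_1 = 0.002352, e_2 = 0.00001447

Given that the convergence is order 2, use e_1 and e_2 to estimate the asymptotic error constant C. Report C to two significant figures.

2.6

C ≈ e_2 / e_1^2
  = 0.00001447 / (0.002352)^2
  = 0.00001447 / 5.5319e-06 ≈ 2.6157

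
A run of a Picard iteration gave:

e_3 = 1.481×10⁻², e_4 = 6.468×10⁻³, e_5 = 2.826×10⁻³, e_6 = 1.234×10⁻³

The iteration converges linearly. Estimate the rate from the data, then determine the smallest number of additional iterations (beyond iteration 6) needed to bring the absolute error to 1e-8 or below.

Rate ρ ≈ e_6/e_5 = 1.234×10⁻³/2.826×10⁻³ = 0.4367.
After j more steps, e_{6+j} ≈ 1.234×10⁻³·ρ^j; need ρ^j ≤ 1e-8/1.234×10⁻³ = 8.10373e-06.
j ≥ ln(8.10373e-06)/ln(0.4367) = -11.7232/-0.82851 = 14.150.
So 15 more iterations are needed.

15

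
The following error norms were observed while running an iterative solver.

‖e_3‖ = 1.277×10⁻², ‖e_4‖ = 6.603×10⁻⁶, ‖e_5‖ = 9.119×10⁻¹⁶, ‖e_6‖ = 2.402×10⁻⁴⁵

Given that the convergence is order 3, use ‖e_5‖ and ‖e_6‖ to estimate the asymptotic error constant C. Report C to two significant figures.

C ≈ ‖e_6‖ / ‖e_5‖^3
  = 2.402×10⁻⁴⁵ / (9.119×10⁻¹⁶)^3
  = 2.402×10⁻⁴⁵ / 7.58301e-46 ≈ 3.1676

3.2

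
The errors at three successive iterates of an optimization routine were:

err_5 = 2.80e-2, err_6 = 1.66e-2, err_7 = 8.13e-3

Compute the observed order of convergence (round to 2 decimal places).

p ≈ ln(err_7/err_6) / ln(err_6/err_5)
  = ln(8.13e-3/1.66e-2) / ln(1.66e-2/2.80e-2)
  = ln(0.489759) / ln(0.592857)
  = -0.71384 / -0.52280 ≈ 1.36542

1.37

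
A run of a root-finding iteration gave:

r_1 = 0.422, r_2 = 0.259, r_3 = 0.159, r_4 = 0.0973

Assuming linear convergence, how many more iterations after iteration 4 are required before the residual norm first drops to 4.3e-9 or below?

Rate ρ ≈ r_4/r_3 = 0.0973/0.159 = 0.6119.
After j more steps, r_{4+j} ≈ 0.0973·ρ^j; need ρ^j ≤ 4.3e-9/0.0973 = 4.41932e-08.
j ≥ ln(4.41932e-08)/ln(0.6119) = -16.9347/-0.49119 = 34.477.
So 35 more iterations are needed.

35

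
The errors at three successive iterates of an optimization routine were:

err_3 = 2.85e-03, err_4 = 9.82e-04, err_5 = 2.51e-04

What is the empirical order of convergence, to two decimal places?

p ≈ ln(err_5/err_4) / ln(err_4/err_3)
  = ln(2.51e-04/9.82e-04) / ln(9.82e-04/2.85e-03)
  = ln(0.255601) / ln(0.344561)
  = -1.36414 / -1.06548 ≈ 1.28031

1.28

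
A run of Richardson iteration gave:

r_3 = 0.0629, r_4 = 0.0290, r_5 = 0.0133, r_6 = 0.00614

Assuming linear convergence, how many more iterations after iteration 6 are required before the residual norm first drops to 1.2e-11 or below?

Rate ρ ≈ r_6/r_5 = 0.00614/0.0133 = 0.4617.
After j more steps, r_{6+j} ≈ 0.00614·ρ^j; need ρ^j ≤ 1.2e-11/0.00614 = 1.9544e-09.
j ≥ ln(1.9544e-09)/ln(0.4617) = -20.0532/-0.77284 = 25.947.
So 26 more iterations are needed.

26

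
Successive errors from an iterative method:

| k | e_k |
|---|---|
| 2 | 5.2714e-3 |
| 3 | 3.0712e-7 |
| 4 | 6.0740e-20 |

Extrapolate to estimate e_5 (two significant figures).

First estimate the order: p ≈ ln(e_4/e_3) / ln(e_3/e_2) = ln(6.0740e-20/3.0712e-7)/ln(3.0712e-7/5.2714e-3) = ln(1.97773e-13)/ln(5.82616e-05) ≈ 3.0000.
Then e_5 ≈ e_4·(e_4/e_3)^p = 6.0740e-20·(1.97773e-13)^3.0000 = 6.0740e-20·7.73572e-39 ≈ 4.699e-58.

4.7e-58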